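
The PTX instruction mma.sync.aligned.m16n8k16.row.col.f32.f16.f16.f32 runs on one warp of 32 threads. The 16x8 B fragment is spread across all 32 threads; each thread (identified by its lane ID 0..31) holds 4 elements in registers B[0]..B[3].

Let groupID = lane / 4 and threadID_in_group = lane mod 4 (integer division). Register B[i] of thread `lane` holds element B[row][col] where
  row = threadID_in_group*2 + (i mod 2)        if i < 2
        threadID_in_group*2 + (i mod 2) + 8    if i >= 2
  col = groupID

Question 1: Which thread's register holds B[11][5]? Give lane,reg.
c:5=>grp=5  r:11=>rB=1,tig=1,lo=1
L=5*4+1=21  i=1*2+1=3

21,3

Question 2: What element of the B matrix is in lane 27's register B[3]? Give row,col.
lane 27: g=6 (27/4), t=3 (27%4)
i=3: r=3*2+1+8=15, c=g=6

15,6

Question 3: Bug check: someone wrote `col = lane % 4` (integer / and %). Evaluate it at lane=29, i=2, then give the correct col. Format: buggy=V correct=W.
`lane % 4`[29,2]->1
29: g=7,t=1
[2] (1*2+0+8,7) = (10,7)
col: 1 vs 7

buggy=1 correct=7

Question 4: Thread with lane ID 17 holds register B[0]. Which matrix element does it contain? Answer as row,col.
2,4

17: gr=4,th=1
[0] (1*2+0+0,4) = (2,4)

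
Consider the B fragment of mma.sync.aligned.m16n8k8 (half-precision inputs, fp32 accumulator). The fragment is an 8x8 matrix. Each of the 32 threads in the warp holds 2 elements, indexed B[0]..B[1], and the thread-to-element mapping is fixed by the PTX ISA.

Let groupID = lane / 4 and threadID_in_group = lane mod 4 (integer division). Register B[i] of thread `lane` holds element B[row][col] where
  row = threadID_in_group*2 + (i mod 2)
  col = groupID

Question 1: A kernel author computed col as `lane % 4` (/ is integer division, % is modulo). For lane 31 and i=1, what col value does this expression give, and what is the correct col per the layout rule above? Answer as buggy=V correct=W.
buggy=3 correct=7

`lane % 4`[31,1]→3
31: G=7,T=3
[1] (3*2+1,7) = (7,7)
col: 3 vs 7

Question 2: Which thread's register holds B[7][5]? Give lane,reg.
c: 5->gid=5  r: 7->tid=3,i&1=1
L=5*4+3=23  i=1=1

23,1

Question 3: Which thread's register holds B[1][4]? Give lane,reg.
c:4=>grp=4  r:1=>tig=0,lo=1
L=4*4+0=16  i=1=1

16,1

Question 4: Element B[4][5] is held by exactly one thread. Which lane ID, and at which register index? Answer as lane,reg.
c=5⇒gr=5  r=4⇒th=2,odd=0
L=5*4+2=22  i=0=0

22,0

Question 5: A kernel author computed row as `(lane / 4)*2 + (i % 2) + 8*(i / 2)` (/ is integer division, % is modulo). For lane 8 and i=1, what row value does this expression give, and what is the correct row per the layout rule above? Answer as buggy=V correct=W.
`(lane / 4)*2 + (i % 2) + 8*(i / 2)`[8,1]=>5
lane 8: grp=2 (8/4), tig=0 (8%4)
i=1: r=0*2+1=1, c=grp=2
row: 5 vs 1

buggy=5 correct=1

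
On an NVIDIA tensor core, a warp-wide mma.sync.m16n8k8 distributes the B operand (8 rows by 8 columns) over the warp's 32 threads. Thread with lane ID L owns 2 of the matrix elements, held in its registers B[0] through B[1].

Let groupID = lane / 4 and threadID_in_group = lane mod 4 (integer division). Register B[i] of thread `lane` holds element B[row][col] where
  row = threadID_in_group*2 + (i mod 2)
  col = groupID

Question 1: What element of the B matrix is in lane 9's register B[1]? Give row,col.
3,2

lane 9→9/4=2, 9 mod 4=1
i=1  r:2·1+1→3  c:2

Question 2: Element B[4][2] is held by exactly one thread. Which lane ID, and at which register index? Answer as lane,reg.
10,0

c: 2->gid=2  r: 4->tid=2,i&1=0
L=2*4+2=10  i=0=0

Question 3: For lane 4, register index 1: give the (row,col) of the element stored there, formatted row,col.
4: g=1,t=0
[1] (0*2+1,1) = (1,1)

1,1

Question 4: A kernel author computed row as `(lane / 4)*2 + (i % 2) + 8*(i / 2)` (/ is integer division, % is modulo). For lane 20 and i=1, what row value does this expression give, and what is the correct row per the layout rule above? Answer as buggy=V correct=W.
`(lane / 4)*2 + (i % 2) + 8*(i / 2)`[20,1]=>11
20: grp=5,tig=0
[1] (0*2+1,5) = (1,5)
row: 11 vs 1

buggy=11 correct=1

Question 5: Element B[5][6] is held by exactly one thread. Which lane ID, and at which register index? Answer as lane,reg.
26,1

c=6⇒gr=6  r=5⇒th=2,odd=1
L=6*4+2=26  i=1=1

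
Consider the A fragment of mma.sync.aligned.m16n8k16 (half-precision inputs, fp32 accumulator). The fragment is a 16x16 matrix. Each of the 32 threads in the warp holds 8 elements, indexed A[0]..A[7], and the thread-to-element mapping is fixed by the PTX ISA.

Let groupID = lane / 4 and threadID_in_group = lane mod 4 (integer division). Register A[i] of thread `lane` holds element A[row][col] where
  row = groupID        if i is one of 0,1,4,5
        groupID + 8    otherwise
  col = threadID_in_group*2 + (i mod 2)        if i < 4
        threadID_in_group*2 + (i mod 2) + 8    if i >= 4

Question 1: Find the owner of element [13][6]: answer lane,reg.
r=13⇒gr=5,Rb=1  c=6⇒Cb=0,th=3,odd=0
L=5*4+3=23  i=0*4+1*2+0=2

23,2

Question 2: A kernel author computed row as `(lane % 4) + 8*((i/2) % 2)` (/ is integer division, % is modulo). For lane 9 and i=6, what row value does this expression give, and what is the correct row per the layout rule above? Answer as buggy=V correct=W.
`(lane % 4) + 8*((i/2) % 2)`[9,6]→9
lane 9: G=2 (9/4), T=1 (9%4)
i=6: r=2+8=10, c=1*2+0+8=10
row: 9 vs 10

buggy=9 correct=10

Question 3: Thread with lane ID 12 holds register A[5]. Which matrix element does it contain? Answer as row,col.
L=12->gid=12>>2=3, tid=12&3=0
[5]->row 3+0=3  col 0·2+1+8=9

3,9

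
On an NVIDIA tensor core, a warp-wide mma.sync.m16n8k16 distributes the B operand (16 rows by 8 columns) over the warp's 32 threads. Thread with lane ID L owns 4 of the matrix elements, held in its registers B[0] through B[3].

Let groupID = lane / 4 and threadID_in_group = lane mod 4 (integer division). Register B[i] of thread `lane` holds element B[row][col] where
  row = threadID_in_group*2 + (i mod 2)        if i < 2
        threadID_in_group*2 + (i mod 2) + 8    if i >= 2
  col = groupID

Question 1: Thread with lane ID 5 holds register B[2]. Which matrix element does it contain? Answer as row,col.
lane 5=>5/4=1, 5 mod 4=1
i=2  r:2·1+0+8=>10  c:1

10,1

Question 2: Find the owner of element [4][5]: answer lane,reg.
22,0

c: 5->gid=5  r: 4->r8=0,tid=2,i&1=0
L=5*4+2=22  i=0*2+0=0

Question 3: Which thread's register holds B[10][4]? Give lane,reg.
c=4->g=4  r=10->rb=1,t=1,b0=0
L=4*4+1=17  i=1*2+0=2

17,2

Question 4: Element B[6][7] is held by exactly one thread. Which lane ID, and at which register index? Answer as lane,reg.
c=7->g=7  r=6->rb=0,t=3,b0=0
L=7*4+3=31  i=0*2+0=0

31,0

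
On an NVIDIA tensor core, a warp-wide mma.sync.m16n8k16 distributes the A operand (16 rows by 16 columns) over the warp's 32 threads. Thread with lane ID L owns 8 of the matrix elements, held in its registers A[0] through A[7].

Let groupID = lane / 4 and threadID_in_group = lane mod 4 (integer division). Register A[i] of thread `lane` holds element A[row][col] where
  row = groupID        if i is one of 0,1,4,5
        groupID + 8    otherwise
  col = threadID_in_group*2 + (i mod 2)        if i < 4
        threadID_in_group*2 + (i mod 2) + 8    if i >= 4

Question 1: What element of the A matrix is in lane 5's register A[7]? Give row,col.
lane 5: gr=1 (5/4), th=1 (5%4)
i=7: r=1+8=9, c=1*2+1+8=11

9,11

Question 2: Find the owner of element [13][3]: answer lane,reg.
r:13=>grp=5,rB=1  c:3=>cB=0,tig=1,lo=1
L=5*4+1=21  i=0*4+1*2+1=3

21,3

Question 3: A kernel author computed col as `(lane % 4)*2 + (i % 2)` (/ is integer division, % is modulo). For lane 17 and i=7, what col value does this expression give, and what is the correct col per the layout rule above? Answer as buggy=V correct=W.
`(lane % 4)*2 + (i % 2)`[17,7]→3
L=17→G=17>>2=4, T=17&3=1
[7]→row 4+8=12  col 1·2+1+8=11
col: 3 vs 11

buggy=3 correct=11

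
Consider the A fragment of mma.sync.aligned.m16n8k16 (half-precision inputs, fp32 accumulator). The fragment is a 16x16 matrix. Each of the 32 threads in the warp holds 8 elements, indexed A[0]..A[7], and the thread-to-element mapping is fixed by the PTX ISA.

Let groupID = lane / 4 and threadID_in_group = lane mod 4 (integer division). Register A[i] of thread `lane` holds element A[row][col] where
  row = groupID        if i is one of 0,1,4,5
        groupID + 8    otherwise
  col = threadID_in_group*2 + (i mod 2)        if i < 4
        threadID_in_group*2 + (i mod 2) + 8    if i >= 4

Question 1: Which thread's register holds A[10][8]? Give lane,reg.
r=10->g=2,rb=1  c=8->cb=1,t=0,b0=0
L=2*4+0=8  i=1*4+1*2+0=6

8,6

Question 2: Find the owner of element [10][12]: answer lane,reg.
10,6

r:10=>grp=2,rB=1  c:12=>cB=1,tig=2,lo=0
L=2*4+2=10  i=1*4+1*2+0=6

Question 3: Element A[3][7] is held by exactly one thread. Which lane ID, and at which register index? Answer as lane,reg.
r=3->g=3,rb=0  c=7->cb=0,t=3,b0=1
L=3*4+3=15  i=0*4+0*2+1=1

15,1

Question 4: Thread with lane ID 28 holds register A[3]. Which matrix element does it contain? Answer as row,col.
15,1

28: G=7,T=0
[3] (7+8,0*2+1+0) = (15,1)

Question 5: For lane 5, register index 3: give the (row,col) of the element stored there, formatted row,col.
L=5→G=5>>2=1, T=5&3=1
[3]→row 1+8=9  col 1·2+1+0=3

9,3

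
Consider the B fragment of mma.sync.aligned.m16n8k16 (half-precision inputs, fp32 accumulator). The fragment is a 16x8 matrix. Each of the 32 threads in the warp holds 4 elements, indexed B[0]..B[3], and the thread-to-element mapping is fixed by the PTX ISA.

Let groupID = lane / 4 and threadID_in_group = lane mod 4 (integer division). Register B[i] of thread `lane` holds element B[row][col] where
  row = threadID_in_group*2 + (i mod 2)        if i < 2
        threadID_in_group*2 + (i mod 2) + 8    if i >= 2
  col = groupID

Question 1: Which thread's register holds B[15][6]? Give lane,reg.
c=6→G=6  r=15→rhi=1,T=3,p=1
L=6*4+3=27  i=1*2+1=3

27,3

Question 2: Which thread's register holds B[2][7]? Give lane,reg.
29,0

c=7→G=7  r=2→rhi=0,T=1,p=0
L=7*4+1=29  i=0*2+0=0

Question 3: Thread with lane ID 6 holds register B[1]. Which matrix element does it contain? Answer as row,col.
5,1

L=6->gid=6>>2=1, tid=6&3=2
[1]->row 2·2+1+0=5  col gid=1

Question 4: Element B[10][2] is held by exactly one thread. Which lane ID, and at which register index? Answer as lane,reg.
c=2⇒gr=2  r=10⇒Rb=1,th=1,odd=0
L=2*4+1=9  i=1*2+0=2

9,2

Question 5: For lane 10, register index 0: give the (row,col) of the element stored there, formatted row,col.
10: gid=2,tid=2
[0] (2*2+0+0,2) = (4,2)

4,2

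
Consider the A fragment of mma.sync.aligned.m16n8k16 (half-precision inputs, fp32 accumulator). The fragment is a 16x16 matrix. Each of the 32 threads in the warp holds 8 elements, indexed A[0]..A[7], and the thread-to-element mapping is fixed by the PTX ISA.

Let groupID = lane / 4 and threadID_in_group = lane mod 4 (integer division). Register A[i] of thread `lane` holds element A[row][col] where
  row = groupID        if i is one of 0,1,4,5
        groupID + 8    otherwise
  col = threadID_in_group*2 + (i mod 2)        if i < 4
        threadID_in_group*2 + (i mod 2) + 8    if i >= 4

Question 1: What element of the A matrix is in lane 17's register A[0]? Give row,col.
L=17->g=17>>2=4, t=17&3=1
[0]->row 4+0=4  col 1·2+0+0=2

4,2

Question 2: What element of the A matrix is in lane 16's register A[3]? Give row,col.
lane 16->16/4=4, 16 mod 4=0
i=3  r:4+8->12  c:2·0+1+0->1

12,1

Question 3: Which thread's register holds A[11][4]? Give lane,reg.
14,2

r=11⇒gr=3,Rb=1  c=4⇒Cb=0,th=2,odd=0
L=3*4+2=14  i=0*4+1*2+0=2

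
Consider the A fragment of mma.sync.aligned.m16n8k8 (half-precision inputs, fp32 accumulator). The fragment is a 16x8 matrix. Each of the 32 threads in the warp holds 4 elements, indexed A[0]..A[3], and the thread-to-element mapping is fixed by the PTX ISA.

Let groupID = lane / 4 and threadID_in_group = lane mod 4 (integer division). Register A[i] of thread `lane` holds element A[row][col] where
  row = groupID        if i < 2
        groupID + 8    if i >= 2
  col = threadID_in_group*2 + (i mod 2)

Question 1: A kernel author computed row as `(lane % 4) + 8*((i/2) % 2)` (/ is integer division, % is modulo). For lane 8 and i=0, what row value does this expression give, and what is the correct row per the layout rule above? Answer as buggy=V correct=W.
buggy=0 correct=2

`(lane % 4) + 8*((i/2) % 2)`[8,0]=>0
lane 8: grp=2 (8/4), tig=0 (8%4)
i=0: r=2+0=2, c=0*2+0=0
row: 0 vs 2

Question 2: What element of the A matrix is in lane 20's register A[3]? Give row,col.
13,1

lane 20: G=5 (20/4), T=0 (20%4)
i=3: r=5+8=13, c=0*2+1=1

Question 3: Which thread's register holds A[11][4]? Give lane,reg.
r=11->g=3,rb=1  c=4->t=2,b0=0
L=3*4+2=14  i=1*2+0=2

14,2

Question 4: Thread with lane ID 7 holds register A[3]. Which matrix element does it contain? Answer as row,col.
lane 7: G=1 (7/4), T=3 (7%4)
i=3: r=1+8=9, c=3*2+1=7

9,7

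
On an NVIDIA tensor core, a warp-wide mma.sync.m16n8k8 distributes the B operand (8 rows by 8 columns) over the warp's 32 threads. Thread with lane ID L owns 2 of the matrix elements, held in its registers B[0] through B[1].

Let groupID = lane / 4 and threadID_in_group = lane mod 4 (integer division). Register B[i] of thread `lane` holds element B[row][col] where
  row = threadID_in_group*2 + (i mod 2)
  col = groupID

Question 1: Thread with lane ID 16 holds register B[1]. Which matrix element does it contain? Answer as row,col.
1,4

lane 16: grp=4 (16/4), tig=0 (16%4)
i=1: r=0*2+1=1, c=grp=4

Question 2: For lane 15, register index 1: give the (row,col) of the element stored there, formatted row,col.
7,3

lane 15⇒15/4=3, 15 mod 4=3
i=1  r:2·3+1⇒7  c:3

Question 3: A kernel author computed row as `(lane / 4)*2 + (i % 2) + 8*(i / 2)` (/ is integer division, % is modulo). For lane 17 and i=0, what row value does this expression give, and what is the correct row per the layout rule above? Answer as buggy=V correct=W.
`(lane / 4)*2 + (i % 2) + 8*(i / 2)`[17,0]->8
17: g=4,t=1
[0] (1*2+0,4) = (2,4)
row: 8 vs 2

buggy=8 correct=2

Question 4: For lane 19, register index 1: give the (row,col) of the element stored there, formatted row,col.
7,4

19: gid=4,tid=3
[1] (3*2+1,4) = (7,4)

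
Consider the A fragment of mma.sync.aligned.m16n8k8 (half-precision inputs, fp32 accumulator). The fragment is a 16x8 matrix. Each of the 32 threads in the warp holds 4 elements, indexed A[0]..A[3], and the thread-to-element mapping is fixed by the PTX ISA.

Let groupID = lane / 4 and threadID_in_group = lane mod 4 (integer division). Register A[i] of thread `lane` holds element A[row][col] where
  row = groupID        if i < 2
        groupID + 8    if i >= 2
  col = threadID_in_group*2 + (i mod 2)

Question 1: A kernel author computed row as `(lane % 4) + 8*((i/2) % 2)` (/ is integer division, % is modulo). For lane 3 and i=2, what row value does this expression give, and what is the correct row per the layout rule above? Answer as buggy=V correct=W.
`(lane % 4) + 8*((i/2) % 2)`[3,2]→11
L=3→G=3>>2=0, T=3&3=3
[2]→row 0+8=8  col 3·2+0=6
row: 11 vs 8

buggy=11 correct=8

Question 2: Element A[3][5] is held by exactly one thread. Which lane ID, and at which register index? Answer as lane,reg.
14,1

r: 3->gid=3,r8=0  c: 5->tid=2,i&1=1
L=3*4+2=14  i=0*2+1=1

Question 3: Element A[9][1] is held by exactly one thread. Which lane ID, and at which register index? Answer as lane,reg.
r:9=>grp=1,rB=1  c:1=>tig=0,lo=1
L=1*4+0=4  i=1*2+1=3

4,3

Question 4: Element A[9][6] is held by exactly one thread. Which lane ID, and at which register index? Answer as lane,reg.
r:9=>grp=1,rB=1  c:6=>tig=3,lo=0
L=1*4+3=7  i=1*2+0=2

7,2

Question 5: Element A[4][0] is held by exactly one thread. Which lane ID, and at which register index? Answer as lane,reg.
16,0

r=4→G=4,rhi=0  c=0→T=0,p=0
L=4*4+0=16  i=0*2+0=0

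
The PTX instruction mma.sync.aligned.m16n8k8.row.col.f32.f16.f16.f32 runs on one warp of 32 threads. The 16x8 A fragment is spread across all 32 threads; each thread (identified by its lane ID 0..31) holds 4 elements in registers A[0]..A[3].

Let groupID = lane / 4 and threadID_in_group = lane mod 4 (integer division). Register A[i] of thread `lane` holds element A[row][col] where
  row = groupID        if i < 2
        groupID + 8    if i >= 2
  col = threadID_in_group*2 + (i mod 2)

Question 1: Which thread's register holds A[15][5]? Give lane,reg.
30,3

r=15→G=7,rhi=1  c=5→T=2,p=1
L=7*4+2=30  i=1*2+1=3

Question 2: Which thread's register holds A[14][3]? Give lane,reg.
25,3

r: 14->gid=6,r8=1  c: 3->tid=1,i&1=1
L=6*4+1=25  i=1*2+1=3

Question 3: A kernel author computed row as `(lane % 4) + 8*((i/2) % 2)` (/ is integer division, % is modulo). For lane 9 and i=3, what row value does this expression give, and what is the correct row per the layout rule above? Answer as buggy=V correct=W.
`(lane % 4) + 8*((i/2) % 2)`[9,3]=>9
lane 9=>9/4=2, 9 mod 4=1
i=3  r:2+8=>10  c:2·1+1=>3
row: 9 vs 10

buggy=9 correct=10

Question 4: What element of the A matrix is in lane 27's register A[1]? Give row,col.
6,7

lane 27: grp=6 (27/4), tig=3 (27%4)
i=1: r=6+0=6, c=3*2+1=7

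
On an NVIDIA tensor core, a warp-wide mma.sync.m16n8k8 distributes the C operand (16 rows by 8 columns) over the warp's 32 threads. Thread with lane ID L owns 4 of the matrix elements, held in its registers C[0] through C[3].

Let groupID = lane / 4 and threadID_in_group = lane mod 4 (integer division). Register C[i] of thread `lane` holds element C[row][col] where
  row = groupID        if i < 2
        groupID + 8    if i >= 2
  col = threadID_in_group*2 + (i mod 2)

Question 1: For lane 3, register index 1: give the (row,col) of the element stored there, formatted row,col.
3: gr=0,th=3
[1] (0+0,3*2+1) = (0,7)

0,7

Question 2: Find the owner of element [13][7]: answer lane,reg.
23,3

r=13⇒gr=5,Rb=1  c=7⇒th=3,odd=1
L=5*4+3=23  i=1*2+1=3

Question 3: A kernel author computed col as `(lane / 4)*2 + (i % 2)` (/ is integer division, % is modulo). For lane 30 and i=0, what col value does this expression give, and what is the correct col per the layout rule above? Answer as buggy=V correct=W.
buggy=14 correct=4

`(lane / 4)*2 + (i % 2)`[30,0]→14
lane 30→30/4=7, 30 mod 4=2
i=0  r:7+0→7  c:2·2+0→4
col: 14 vs 4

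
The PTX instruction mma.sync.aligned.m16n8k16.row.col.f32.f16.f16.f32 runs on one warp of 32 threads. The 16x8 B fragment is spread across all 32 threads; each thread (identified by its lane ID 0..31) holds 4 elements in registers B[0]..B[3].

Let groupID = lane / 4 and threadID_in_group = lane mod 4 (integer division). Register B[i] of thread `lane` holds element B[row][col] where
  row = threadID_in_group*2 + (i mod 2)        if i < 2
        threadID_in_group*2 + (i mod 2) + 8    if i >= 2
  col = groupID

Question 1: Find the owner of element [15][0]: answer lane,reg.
3,3

c=0→G=0  r=15→rhi=1,T=3,p=1
L=0*4+3=3  i=1*2+1=3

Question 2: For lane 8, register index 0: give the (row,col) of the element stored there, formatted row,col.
0,2

8: g=2,t=0
[0] (0*2+0+0,2) = (0,2)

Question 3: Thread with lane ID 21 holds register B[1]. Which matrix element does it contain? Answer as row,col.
L=21->g=21>>2=5, t=21&3=1
[1]->row 1·2+1+0=3  col g=5

3,5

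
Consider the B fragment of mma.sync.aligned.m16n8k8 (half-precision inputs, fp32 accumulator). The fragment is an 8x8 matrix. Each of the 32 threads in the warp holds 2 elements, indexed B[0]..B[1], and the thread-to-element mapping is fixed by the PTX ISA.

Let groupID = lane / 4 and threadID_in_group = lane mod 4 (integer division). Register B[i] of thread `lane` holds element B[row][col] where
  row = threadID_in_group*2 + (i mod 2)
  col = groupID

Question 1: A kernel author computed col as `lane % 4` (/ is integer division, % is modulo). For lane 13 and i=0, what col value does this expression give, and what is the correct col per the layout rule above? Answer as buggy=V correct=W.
buggy=1 correct=3

`lane % 4`[13,0]⇒1
13: gr=3,th=1
[0] (1*2+0,3) = (2,3)
col: 1 vs 3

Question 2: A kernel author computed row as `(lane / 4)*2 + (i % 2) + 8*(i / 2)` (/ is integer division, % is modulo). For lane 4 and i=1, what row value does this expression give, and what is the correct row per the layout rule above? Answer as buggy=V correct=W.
buggy=3 correct=1

`(lane / 4)*2 + (i % 2) + 8*(i / 2)`[4,1]=>3
lane 4: grp=1 (4/4), tig=0 (4%4)
i=1: r=0*2+1=1, c=grp=1
row: 3 vs 1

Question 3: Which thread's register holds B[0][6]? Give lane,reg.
c: 6->gid=6  r: 0->tid=0,i&1=0
L=6*4+0=24  i=0=0

24,0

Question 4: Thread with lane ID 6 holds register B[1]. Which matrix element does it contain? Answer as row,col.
5,1

lane 6: g=1 (6/4), t=2 (6%4)
i=1: r=2*2+1=5, c=g=1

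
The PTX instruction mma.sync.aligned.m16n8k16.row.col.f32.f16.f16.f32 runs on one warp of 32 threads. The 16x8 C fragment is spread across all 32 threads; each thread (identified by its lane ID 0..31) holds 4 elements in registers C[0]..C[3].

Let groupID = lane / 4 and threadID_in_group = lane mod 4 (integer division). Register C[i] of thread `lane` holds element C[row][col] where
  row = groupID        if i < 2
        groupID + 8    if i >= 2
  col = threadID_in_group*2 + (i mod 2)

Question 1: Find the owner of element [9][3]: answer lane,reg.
r=9⇒gr=1,Rb=1  c=3⇒th=1,odd=1
L=1*4+1=5  i=1*2+1=3

5,3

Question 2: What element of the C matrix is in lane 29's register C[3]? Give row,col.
15,3

lane 29: grp=7 (29/4), tig=1 (29%4)
i=3: r=7+8=15, c=1*2+1=3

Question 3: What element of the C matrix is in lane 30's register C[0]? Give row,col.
lane 30: g=7 (30/4), t=2 (30%4)
i=0: r=7+0=7, c=2*2+0=4

7,4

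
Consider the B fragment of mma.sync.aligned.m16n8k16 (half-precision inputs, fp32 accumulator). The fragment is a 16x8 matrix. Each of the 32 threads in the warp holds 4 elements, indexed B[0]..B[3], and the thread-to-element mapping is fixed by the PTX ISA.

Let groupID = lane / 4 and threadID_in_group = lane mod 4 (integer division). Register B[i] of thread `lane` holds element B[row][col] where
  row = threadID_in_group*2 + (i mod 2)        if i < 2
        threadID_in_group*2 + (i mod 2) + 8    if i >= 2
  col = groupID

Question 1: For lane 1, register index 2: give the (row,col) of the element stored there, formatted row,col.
1: gid=0,tid=1
[2] (1*2+0+8,0) = (10,0)

10,0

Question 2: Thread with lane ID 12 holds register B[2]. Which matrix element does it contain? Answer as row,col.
lane 12⇒12/4=3, 12 mod 4=0
i=2  r:2·0+0+8⇒8  c:3

8,3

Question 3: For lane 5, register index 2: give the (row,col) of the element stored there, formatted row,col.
10,1

L=5⇒gr=5>>2=1, th=5&3=1
[2]⇒row 1·2+0+8=10  col gr=1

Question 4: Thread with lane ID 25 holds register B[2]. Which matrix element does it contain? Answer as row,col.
25: gid=6,tid=1
[2] (1*2+0+8,6) = (10,6)

10,6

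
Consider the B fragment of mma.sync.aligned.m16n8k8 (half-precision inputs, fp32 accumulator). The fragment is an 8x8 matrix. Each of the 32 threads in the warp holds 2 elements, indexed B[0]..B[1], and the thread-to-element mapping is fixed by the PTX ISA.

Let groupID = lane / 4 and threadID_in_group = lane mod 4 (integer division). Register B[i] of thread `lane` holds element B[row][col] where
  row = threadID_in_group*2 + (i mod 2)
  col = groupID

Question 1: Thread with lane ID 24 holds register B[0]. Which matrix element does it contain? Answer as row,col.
24: gr=6,th=0
[0] (0*2+0,6) = (0,6)

0,6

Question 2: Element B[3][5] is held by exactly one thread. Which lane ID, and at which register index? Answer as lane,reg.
c=5->g=5  r=3->t=1,b0=1
L=5*4+1=21  i=1=1

21,1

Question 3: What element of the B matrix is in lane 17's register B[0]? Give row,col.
2,4

L=17→G=17>>2=4, T=17&3=1
[0]→row 1·2+0=2  col G=4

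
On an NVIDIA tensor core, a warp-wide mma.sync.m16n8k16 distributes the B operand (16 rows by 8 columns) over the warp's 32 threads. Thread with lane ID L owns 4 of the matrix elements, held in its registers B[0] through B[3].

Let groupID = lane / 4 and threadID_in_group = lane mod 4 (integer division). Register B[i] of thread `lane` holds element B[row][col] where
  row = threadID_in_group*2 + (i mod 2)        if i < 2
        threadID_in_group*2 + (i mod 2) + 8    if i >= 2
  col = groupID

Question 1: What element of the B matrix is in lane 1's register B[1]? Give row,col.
3,0

L=1=>grp=1>>2=0, tig=1&3=1
[1]=>row 1·2+1+0=3  col grp=0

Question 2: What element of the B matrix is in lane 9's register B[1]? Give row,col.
3,2

L=9->g=9>>2=2, t=9&3=1
[1]->row 1·2+1+0=3  col g=2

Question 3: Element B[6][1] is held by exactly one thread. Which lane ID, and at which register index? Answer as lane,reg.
c: 1->gid=1  r: 6->r8=0,tid=3,i&1=0
L=1*4+3=7  i=0*2+0=0

7,0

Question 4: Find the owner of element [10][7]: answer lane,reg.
29,2

c: 7->gid=7  r: 10->r8=1,tid=1,i&1=0
L=7*4+1=29  i=1*2+0=2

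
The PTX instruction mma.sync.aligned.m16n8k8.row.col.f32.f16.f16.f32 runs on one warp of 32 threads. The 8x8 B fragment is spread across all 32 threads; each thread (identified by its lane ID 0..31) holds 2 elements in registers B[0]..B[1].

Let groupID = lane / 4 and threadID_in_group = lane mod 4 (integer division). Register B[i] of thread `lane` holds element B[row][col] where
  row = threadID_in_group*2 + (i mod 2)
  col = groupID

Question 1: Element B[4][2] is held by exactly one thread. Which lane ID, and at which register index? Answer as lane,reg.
10,0

c=2->g=2  r=4->t=2,b0=0
L=2*4+2=10  i=0=0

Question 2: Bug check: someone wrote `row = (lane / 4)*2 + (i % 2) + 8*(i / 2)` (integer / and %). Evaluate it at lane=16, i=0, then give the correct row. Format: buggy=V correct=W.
buggy=8 correct=0

`(lane / 4)*2 + (i % 2) + 8*(i / 2)`[16,0]->8
lane 16->16/4=4, 16 mod 4=0
i=0  r:2·0+0->0  c:4
row: 8 vs 0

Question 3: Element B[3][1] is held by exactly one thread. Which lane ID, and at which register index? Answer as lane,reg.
c: 1->gid=1  r: 3->tid=1,i&1=1
L=1*4+1=5  i=1=1

5,1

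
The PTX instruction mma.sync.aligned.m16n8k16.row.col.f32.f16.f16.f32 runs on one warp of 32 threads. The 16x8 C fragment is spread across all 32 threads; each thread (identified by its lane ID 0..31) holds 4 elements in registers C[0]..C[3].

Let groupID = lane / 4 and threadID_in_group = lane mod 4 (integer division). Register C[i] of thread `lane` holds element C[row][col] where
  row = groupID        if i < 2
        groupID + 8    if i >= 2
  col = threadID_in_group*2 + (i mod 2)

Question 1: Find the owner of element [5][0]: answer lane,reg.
20,0

r=5⇒gr=5,Rb=0  c=0⇒th=0,odd=0
L=5*4+0=20  i=0*2+0=0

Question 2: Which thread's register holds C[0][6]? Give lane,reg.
r: 0->gid=0,r8=0  c: 6->tid=3,i&1=0
L=0*4+3=3  i=0*2+0=0

3,0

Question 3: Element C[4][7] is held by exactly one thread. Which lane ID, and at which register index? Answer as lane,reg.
19,1

r:4=>grp=4,rB=0  c:7=>tig=3,lo=1
L=4*4+3=19  i=0*2+1=1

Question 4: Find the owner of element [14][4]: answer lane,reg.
r=14⇒gr=6,Rb=1  c=4⇒th=2,odd=0
L=6*4+2=26  i=1*2+0=2

26,2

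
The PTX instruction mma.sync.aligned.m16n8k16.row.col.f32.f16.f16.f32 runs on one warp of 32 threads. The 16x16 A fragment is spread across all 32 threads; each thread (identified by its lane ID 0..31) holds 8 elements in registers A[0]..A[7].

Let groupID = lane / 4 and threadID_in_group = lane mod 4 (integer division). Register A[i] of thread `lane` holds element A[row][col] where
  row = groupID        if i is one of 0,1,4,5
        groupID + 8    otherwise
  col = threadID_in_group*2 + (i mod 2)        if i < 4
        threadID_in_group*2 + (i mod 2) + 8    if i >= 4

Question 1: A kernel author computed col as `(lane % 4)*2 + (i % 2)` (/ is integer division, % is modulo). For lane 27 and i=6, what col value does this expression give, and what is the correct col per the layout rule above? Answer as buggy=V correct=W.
buggy=6 correct=14

`(lane % 4)*2 + (i % 2)`[27,6]->6
27: g=6,t=3
[6] (6+8,3*2+0+8) = (14,14)
col: 6 vs 14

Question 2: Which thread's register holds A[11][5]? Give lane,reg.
14,3

r:11=>grp=3,rB=1  c:5=>cB=0,tig=2,lo=1
L=3*4+2=14  i=0*4+1*2+1=3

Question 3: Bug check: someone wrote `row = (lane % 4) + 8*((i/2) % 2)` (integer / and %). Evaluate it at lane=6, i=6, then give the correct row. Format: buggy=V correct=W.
`(lane % 4) + 8*((i/2) % 2)`[6,6]->10
lane 6: g=1 (6/4), t=2 (6%4)
i=6: r=1+8=9, c=2*2+0+8=12
row: 10 vs 9

buggy=10 correct=9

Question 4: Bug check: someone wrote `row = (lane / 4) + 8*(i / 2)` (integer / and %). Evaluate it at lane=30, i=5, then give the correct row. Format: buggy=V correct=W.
buggy=23 correct=7

`(lane / 4) + 8*(i / 2)`[30,5]->23
lane 30: g=7 (30/4), t=2 (30%4)
i=5: r=7+0=7, c=2*2+1+8=13
row: 23 vs 7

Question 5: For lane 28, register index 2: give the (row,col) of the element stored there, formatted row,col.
15,0

28: g=7,t=0
[2] (7+8,0*2+0+0) = (15,0)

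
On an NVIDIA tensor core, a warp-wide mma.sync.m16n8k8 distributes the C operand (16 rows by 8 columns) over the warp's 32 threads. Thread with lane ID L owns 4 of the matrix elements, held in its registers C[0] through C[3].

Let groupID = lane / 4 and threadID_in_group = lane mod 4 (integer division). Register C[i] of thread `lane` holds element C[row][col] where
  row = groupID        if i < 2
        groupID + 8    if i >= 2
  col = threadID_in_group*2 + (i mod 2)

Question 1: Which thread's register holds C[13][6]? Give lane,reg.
r: 13->gid=5,r8=1  c: 6->tid=3,i&1=0
L=5*4+3=23  i=1*2+0=2

23,2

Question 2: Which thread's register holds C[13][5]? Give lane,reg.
22,3

r=13⇒gr=5,Rb=1  c=5⇒th=2,odd=1
L=5*4+2=22  i=1*2+1=3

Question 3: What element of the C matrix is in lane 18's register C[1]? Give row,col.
4,5

lane 18->18/4=4, 18 mod 4=2
i=1  r:4+0->4  c:2·2+1->5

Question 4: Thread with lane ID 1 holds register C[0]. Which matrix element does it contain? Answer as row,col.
lane 1→1/4=0, 1 mod 4=1
i=0  r:0+0→0  c:2·1+0→2

0,2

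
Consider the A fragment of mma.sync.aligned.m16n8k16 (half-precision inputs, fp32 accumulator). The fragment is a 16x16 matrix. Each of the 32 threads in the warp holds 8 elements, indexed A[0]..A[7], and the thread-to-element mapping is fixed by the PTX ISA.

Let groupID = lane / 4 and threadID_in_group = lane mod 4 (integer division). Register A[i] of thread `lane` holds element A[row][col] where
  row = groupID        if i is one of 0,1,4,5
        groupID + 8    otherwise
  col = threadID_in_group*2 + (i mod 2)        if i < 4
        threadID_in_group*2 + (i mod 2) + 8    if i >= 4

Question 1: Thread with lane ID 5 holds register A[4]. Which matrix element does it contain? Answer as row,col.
lane 5→5/4=1, 5 mod 4=1
i=4  r:1+0→1  c:2·1+0+8→10

1,10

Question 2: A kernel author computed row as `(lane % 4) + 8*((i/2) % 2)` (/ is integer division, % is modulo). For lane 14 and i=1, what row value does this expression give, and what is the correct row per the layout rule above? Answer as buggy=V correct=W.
`(lane % 4) + 8*((i/2) % 2)`[14,1]=>2
lane 14=>14/4=3, 14 mod 4=2
i=1  r:3+0=>3  c:2·2+1+0=>5
row: 2 vs 3

buggy=2 correct=3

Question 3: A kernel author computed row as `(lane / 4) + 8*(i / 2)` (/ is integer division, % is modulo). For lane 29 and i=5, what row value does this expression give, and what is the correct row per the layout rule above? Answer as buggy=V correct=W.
buggy=23 correct=7

`(lane / 4) + 8*(i / 2)`[29,5]->23
L=29->gid=29>>2=7, tid=29&3=1
[5]->row 7+0=7  col 1·2+1+8=11
row: 23 vs 7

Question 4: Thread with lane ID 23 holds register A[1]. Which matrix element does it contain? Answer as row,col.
5,7

lane 23⇒23/4=5, 23 mod 4=3
i=1  r:5+0⇒5  c:2·3+1+0⇒7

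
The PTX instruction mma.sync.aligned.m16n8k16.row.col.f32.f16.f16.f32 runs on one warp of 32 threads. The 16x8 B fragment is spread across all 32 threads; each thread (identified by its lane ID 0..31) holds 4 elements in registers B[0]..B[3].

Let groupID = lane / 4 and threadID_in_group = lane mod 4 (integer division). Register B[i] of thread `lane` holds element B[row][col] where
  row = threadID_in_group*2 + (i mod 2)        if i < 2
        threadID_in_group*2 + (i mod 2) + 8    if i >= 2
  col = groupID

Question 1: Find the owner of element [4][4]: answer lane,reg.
18,0

c: 4->gid=4  r: 4->r8=0,tid=2,i&1=0
L=4*4+2=18  i=0*2+0=0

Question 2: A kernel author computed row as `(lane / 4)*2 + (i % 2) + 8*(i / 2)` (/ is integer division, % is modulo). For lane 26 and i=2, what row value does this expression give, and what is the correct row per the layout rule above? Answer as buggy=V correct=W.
`(lane / 4)*2 + (i % 2) + 8*(i / 2)`[26,2]=>20
lane 26=>26/4=6, 26 mod 4=2
i=2  r:2·2+0+8=>12  c:6
row: 20 vs 12

buggy=20 correct=12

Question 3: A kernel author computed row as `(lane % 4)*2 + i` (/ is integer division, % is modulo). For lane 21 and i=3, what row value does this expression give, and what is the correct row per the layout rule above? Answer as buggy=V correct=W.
`(lane % 4)*2 + i`[21,3]->5
lane 21: g=5 (21/4), t=1 (21%4)
i=3: r=1*2+1+8=11, c=g=5
row: 5 vs 11

buggy=5 correct=11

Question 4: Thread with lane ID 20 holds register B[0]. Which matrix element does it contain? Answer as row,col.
lane 20: G=5 (20/4), T=0 (20%4)
i=0: r=0*2+0+0=0, c=G=5

0,5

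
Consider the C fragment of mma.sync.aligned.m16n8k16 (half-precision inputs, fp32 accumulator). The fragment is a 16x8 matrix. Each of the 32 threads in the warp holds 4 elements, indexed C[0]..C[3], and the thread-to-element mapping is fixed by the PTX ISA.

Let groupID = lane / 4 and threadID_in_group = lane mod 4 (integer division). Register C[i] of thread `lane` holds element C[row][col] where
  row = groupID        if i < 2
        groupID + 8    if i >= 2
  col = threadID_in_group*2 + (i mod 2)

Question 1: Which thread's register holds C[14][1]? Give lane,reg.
r:14=>grp=6,rB=1  c:1=>tig=0,lo=1
L=6*4+0=24  i=1*2+1=3

24,3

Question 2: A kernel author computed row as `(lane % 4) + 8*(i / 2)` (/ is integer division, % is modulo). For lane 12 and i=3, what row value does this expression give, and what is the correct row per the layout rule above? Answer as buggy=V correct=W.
buggy=8 correct=11

`(lane % 4) + 8*(i / 2)`[12,3]->8
lane 12->12/4=3, 12 mod 4=0
i=3  r:3+8->11  c:2·0+1->1
row: 8 vs 11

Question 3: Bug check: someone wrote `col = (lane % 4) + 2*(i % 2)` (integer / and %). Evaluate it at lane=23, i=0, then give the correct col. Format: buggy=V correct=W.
`(lane % 4) + 2*(i % 2)`[23,0]->3
lane 23: gid=5 (23/4), tid=3 (23%4)
i=0: r=5+0=5, c=3*2+0=6
col: 3 vs 6

buggy=3 correct=6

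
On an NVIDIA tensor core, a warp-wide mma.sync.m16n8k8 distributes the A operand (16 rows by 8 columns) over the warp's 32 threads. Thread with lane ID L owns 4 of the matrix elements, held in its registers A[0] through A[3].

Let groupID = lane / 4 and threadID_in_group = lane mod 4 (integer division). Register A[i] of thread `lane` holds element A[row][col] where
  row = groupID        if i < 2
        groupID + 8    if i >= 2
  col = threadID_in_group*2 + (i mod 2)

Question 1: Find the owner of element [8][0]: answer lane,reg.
r=8→G=0,rhi=1  c=0→T=0,p=0
L=0*4+0=0  i=1*2+0=2

0,2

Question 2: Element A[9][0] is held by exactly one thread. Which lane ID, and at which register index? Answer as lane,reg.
r:9=>grp=1,rB=1  c:0=>tig=0,lo=0
L=1*4+0=4  i=1*2+0=2

4,2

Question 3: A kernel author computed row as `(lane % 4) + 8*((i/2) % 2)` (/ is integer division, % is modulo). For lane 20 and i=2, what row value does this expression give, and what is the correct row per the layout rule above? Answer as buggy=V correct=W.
`(lane % 4) + 8*((i/2) % 2)`[20,2]=>8
lane 20=>20/4=5, 20 mod 4=0
i=2  r:5+8=>13  c:2·0+0=>0
row: 8 vs 13

buggy=8 correct=13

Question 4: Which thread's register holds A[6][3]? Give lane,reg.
25,1

r:6=>grp=6,rB=0  c:3=>tig=1,lo=1
L=6*4+1=25  i=0*2+1=1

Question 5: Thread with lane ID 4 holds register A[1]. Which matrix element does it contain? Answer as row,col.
1,1

L=4->g=4>>2=1, t=4&3=0
[1]->row 1+0=1  col 0·2+1=1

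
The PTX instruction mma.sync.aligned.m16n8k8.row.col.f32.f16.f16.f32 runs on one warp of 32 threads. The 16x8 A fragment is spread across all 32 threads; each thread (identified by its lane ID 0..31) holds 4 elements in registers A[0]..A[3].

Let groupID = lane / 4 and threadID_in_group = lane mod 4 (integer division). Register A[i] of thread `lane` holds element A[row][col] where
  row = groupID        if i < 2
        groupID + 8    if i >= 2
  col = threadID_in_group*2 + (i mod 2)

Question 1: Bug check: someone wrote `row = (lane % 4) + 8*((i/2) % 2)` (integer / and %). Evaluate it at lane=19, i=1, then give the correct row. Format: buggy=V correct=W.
buggy=3 correct=4

`(lane % 4) + 8*((i/2) % 2)`[19,1]->3
lane 19: gid=4 (19/4), tid=3 (19%4)
i=1: r=4+0=4, c=3*2+1=7
row: 3 vs 4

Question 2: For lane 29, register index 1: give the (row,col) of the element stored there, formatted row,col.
L=29->gid=29>>2=7, tid=29&3=1
[1]->row 7+0=7  col 1·2+1=3

7,3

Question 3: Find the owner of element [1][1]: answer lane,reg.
4,1

r:1=>grp=1,rB=0  c:1=>tig=0,lo=1
L=1*4+0=4  i=0*2+1=1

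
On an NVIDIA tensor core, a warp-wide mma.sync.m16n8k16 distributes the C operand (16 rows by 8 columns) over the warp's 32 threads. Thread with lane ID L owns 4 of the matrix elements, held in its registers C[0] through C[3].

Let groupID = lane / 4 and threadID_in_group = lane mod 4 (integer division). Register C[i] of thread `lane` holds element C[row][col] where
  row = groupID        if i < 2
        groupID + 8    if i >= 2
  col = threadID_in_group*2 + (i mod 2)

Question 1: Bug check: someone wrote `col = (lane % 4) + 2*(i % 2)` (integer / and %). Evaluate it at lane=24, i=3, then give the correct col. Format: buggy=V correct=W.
buggy=2 correct=1

`(lane % 4) + 2*(i % 2)`[24,3]=>2
24: grp=6,tig=0
[3] (6+8,0*2+1) = (14,1)
col: 2 vs 1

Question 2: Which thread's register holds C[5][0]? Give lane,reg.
20,0

r=5->g=5,rb=0  c=0->t=0,b0=0
L=5*4+0=20  i=0*2+0=0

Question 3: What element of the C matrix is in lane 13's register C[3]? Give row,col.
L=13→G=13>>2=3, T=13&3=1
[3]→row 3+8=11  col 1·2+1=3

11,3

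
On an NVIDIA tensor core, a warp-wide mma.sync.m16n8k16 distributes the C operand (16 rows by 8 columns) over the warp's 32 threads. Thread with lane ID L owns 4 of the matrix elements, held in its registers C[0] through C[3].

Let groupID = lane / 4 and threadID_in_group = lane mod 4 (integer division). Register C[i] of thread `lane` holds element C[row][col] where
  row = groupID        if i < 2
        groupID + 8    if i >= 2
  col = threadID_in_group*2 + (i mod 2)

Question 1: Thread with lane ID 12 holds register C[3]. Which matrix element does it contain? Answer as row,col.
L=12->g=12>>2=3, t=12&3=0
[3]->row 3+8=11  col 0·2+1=1

11,1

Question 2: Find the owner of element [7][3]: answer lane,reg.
29,1

r=7⇒gr=7,Rb=0  c=3⇒th=1,odd=1
L=7*4+1=29  i=0*2+1=1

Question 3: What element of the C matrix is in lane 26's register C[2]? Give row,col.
L=26⇒gr=26>>2=6, th=26&3=2
[2]⇒row 6+8=14  col 2·2+0=4

14,4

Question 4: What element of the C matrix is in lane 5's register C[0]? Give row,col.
1,2

L=5->gid=5>>2=1, tid=5&3=1
[0]->row 1+0=1  col 1·2+0=2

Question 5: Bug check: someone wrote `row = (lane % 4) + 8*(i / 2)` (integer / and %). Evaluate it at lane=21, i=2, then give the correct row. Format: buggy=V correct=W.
`(lane % 4) + 8*(i / 2)`[21,2]=>9
lane 21: grp=5 (21/4), tig=1 (21%4)
i=2: r=5+8=13, c=1*2+0=2
row: 9 vs 13

buggy=9 correct=13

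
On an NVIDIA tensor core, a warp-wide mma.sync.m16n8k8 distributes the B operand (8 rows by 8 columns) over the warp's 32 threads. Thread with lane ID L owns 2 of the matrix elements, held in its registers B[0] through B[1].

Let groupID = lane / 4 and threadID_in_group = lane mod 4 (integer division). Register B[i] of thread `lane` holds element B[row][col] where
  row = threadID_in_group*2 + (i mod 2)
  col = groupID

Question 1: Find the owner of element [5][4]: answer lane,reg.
c=4⇒gr=4  r=5⇒th=2,odd=1
L=4*4+2=18  i=1=1

18,1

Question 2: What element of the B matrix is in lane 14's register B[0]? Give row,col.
4,3

14: gid=3,tid=2
[0] (2*2+0,3) = (4,3)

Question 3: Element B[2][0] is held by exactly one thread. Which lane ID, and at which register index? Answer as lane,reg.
1,0

c:0=>grp=0  r:2=>tig=1,lo=0
L=0*4+1=1  i=0=0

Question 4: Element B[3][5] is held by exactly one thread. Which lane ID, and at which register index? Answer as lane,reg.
c=5→G=5  r=3→T=1,p=1
L=5*4+1=21  i=1=1

21,1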